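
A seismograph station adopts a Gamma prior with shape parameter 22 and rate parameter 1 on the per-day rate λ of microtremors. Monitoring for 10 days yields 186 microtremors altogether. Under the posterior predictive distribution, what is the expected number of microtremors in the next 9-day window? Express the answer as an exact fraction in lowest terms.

1872/11

Total count 186 over total exposure 10 days.
Gamma(α, β) with Poisson data over total exposure Σt gives posterior Gamma(α+Σx, β+Σt) = Gamma(208, 11).
Predictive mean over a 9-day window = T·E[λ|data] = 9·208/11 = 1872/11.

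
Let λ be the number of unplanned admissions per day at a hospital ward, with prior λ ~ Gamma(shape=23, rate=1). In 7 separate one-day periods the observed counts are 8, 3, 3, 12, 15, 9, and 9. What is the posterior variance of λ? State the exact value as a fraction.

41/32

Total count: 8 + 3 + 3 + 12 + 15 + 9 + 9 = 59.
Total exposure: 7 days.
Posterior: α' = 23 + 59 = 82, β' = 1 + 7 = 8.
Posterior variance = α'/β'² = 82/64 = 41/32.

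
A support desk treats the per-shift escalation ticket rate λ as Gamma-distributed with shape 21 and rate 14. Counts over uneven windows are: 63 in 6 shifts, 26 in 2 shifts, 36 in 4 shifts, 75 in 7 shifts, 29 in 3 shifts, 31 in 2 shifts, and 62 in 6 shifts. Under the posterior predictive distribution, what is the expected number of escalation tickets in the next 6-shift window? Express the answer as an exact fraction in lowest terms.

Total count: 63 + 26 + 36 + 75 + 29 + 31 + 62 = 322.
Total exposure: 6 + 2 + 4 + 7 + 3 + 2 + 6 = 30 shifts.
Conjugate update: add total count to the shape and total exposure to the rate, giving Gamma(343, 44).
Predictive mean over a 6-shift window = T·E[λ|data] = 6·343/44 = 1029/22.

1029/22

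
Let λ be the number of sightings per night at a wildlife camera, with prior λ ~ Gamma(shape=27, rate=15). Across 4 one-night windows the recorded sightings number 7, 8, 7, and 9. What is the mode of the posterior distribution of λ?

Total count: 7 + 8 + 7 + 9 = 31.
Total exposure: 4 nights.
Conjugate update: add total count to the shape and total exposure to the rate, giving Gamma(58, 19).
Posterior mode = (α'−1)/β' = 57/19 = 3.

3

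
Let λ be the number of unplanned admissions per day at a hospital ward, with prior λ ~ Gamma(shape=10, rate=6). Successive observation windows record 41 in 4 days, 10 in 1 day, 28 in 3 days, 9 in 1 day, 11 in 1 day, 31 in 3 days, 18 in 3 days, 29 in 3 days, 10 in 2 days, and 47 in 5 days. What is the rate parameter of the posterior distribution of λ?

Total count: 41 + 10 + 28 + 9 + 11 + 31 + 18 + 29 + 10 + 47 = 234.
Total exposure: 4 + 1 + 3 + 1 + 1 + 3 + 3 + 3 + 2 + 5 = 26 days.
By Gamma–Poisson conjugacy, the posterior is Gamma(α + Σx, β + Σt) = Gamma(10 + 234, 6 + 26) = Gamma(244, 32).

32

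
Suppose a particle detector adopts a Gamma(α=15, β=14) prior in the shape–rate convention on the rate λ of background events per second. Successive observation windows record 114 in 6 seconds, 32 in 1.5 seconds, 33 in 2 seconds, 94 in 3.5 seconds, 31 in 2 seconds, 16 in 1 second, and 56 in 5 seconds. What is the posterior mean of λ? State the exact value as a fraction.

Total count: 114 + 32 + 33 + 94 + 31 + 16 + 56 = 376.
Total exposure: 6 + 1.5 + 2 + 3.5 + 2 + 1 + 5 = 21 seconds.
The Gamma prior is conjugate for the Poisson rate, so λ | data ~ Gamma(15+376, 14+21) = Gamma(391, 35).
Posterior mean = α'/β' = 391/35.

391/35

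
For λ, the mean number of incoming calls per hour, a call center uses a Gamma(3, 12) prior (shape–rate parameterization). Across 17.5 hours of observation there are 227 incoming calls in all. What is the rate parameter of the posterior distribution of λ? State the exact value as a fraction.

59/2

Total count 227 over total exposure 17.5 hours.
The Gamma prior is conjugate for the Poisson rate, so λ | data ~ Gamma(3+227, 12+17.5) = Gamma(230, 59/2).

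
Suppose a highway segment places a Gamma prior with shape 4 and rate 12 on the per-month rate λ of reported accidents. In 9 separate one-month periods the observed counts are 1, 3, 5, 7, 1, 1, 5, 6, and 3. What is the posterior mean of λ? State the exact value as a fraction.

12/7

Total count: 1 + 3 + 5 + 7 + 1 + 1 + 5 + 6 + 3 = 32.
Total exposure: 9 months.
Posterior: α' = 4 + 32 = 36, β' = 12 + 9 = 21.
Posterior mean = α'/β' = 36/21 = 12/7.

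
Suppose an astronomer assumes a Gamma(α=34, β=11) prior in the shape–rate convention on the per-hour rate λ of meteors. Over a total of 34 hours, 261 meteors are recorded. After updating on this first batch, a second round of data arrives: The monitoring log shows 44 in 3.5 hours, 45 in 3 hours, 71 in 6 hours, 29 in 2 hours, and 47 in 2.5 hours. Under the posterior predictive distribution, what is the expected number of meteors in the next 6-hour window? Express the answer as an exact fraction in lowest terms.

1593/31

Total count 261 over total exposure 34 hours.
After the first batch: Gamma(34 + 261, 11 + 34) = Gamma(295, 45).
Total count: 44 + 45 + 71 + 29 + 47 = 236.
Total exposure: 3.5 + 3 + 6 + 2 + 2.5 = 17 hours.
After the second batch: Gamma(295 + 236, 45 + 17) = Gamma(531, 62).
Predictive mean over a 6-hour window = T·E[λ|data] = 6·531/62 = 1593/31.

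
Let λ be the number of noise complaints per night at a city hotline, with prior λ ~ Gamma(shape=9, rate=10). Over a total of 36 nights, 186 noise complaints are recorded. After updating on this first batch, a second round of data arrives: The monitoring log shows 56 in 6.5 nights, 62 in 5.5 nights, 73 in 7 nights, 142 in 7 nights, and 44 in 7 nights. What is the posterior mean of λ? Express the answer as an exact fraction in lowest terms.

Total count 186 over total exposure 36 nights.
After the first batch: Gamma(9 + 186, 10 + 36) = Gamma(195, 46).
Total count: 56 + 62 + 73 + 142 + 44 = 377.
Total exposure: 6.5 + 5.5 + 7 + 7 + 7 = 33 nights.
After the second batch: Gamma(195 + 377, 46 + 33) = Gamma(572, 79).
Posterior mean = α'/β' = 572/79.

572/79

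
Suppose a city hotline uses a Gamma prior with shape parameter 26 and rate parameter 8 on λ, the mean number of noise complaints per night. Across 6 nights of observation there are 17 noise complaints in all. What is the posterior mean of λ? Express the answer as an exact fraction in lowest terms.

Total count 17 over total exposure 6 nights.
Posterior: α' = 26 + 17 = 43, β' = 8 + 6 = 14.
Posterior mean = α'/β' = 43/14.

43/14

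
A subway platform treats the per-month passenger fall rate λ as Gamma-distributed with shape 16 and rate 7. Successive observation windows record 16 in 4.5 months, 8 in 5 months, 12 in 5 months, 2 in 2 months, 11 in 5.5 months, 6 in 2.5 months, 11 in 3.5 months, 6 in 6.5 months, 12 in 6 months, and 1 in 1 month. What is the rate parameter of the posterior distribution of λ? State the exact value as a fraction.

Total count: 16 + 8 + 12 + 2 + 11 + 6 + 11 + 6 + 12 + 1 = 85.
Total exposure: 4.5 + 5 + 5 + 2 + 5.5 + 2.5 + 3.5 + 6.5 + 6 + 1 = 41.5 months.
Conjugate update: add total count to the shape and total exposure to the rate, giving Gamma(101, 97/2).

97/2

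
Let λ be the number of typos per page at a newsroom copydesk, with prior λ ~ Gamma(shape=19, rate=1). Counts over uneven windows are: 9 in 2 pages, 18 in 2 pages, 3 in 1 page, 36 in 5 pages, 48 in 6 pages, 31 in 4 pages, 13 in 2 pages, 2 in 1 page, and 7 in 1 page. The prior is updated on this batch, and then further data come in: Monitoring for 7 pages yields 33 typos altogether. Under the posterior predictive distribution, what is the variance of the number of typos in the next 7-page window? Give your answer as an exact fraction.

Total count: 9 + 18 + 3 + 36 + 48 + 31 + 13 + 2 + 7 = 167.
Total exposure: 2 + 2 + 1 + 5 + 6 + 4 + 2 + 1 + 1 = 24 pages.
After the first batch: Gamma(19 + 167, 1 + 24) = Gamma(186, 25).
Total count 33 over total exposure 7 pages.
After the second batch: Gamma(186 + 33, 25 + 7) = Gamma(219, 32).
The posterior predictive for a window of length T is Negative Binomial with variance T·α'·(β'+T)/β'² = 7·219·39/1024 = 59787/1024.

59787/1024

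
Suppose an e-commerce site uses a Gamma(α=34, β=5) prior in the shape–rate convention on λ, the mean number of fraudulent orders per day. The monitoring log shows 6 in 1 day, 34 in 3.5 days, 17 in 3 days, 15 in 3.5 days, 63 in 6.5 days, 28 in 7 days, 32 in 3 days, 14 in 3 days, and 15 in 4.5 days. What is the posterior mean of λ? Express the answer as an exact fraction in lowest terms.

Total count: 6 + 34 + 17 + 15 + 63 + 28 + 32 + 14 + 15 = 224.
Total exposure: 1 + 3.5 + 3 + 3.5 + 6.5 + 7 + 3 + 3 + 4.5 = 35 days.
Gamma(α, β) with Poisson data over total exposure Σt gives posterior Gamma(α+Σx, β+Σt) = Gamma(258, 40).
Posterior mean = α'/β' = 258/40 = 129/20.

129/20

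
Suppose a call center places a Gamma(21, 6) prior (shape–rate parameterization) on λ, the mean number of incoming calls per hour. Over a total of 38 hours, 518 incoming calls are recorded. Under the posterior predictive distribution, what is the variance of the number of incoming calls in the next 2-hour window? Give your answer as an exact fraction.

1127/44

Total count 518 over total exposure 38 hours.
Posterior: α' = 21 + 518 = 539, β' = 6 + 38 = 44.
The posterior predictive for a window of length T is Negative Binomial with variance T·α'·(β'+T)/β'² = 2·539·46/1936 = 1127/44.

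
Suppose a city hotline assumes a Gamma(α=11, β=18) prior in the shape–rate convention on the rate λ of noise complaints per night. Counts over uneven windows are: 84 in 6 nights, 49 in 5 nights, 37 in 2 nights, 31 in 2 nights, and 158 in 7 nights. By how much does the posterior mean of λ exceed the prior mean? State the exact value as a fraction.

311/36

Total count: 84 + 49 + 37 + 31 + 158 = 359.
Total exposure: 6 + 5 + 2 + 2 + 7 = 22 nights.
Conjugate update: add total count to the shape and total exposure to the rate, giving Gamma(370, 40).
Posterior mean = 370/40 = 37/4; prior mean = 11/18 = 11/18. Difference = 37/4 − 11/18 = 311/36.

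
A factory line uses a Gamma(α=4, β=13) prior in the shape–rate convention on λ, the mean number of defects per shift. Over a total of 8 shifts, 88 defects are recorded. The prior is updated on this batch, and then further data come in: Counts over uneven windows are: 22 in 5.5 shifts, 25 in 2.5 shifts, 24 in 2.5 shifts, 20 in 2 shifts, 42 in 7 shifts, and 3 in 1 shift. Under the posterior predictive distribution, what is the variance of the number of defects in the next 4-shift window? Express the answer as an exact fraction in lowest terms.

165984/6889

Total count 88 over total exposure 8 shifts.
After the first batch: Gamma(4 + 88, 13 + 8) = Gamma(92, 21).
Total count: 22 + 25 + 24 + 20 + 42 + 3 = 136.
Total exposure: 5.5 + 2.5 + 2.5 + 2 + 7 + 1 = 20.5 shifts.
After the second batch: Gamma(92 + 136, 21 + 20.5) = Gamma(228, 83/2).
The posterior predictive for a window of length T is Negative Binomial with variance T·α'·(β'+T)/β'² = 4·228·(91/2)/(6889/4) = 165984/6889.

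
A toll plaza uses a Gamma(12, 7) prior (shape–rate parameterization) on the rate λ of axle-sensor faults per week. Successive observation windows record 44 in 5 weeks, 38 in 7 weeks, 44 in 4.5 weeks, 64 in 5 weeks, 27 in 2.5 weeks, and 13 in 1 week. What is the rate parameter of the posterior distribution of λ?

32

Total count: 44 + 38 + 44 + 64 + 27 + 13 = 230.
Total exposure: 5 + 7 + 4.5 + 5 + 2.5 + 1 = 25 weeks.
Posterior: α' = 12 + 230 = 242, β' = 7 + 25 = 32.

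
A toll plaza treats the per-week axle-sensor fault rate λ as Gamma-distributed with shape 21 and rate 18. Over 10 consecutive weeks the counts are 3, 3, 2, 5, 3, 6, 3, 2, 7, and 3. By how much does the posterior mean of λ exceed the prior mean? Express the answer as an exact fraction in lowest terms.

19/21

Total count: 3 + 3 + 2 + 5 + 3 + 6 + 3 + 2 + 7 + 3 = 37.
Total exposure: 10 weeks.
By Gamma–Poisson conjugacy, the posterior is Gamma(α + Σx, β + Σt) = Gamma(21 + 37, 18 + 10) = Gamma(58, 28).
Posterior mean = 58/28 = 29/14; prior mean = 21/18 = 7/6. Difference = 29/14 − 7/6 = 19/21.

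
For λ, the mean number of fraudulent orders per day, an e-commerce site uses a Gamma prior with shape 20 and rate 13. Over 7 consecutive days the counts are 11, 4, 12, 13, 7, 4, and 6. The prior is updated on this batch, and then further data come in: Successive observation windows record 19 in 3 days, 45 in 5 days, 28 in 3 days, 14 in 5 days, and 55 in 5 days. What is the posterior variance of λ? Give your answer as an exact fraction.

Total count: 11 + 4 + 12 + 13 + 7 + 4 + 6 = 57.
Total exposure: 7 days.
After the first batch: Gamma(20 + 57, 13 + 7) = Gamma(77, 20).
Total count: 19 + 45 + 28 + 14 + 55 = 161.
Total exposure: 3 + 5 + 3 + 5 + 5 = 21 days.
After the second batch: Gamma(77 + 161, 20 + 21) = Gamma(238, 41).
Posterior variance = α'/β'² = 238/1681.

238/1681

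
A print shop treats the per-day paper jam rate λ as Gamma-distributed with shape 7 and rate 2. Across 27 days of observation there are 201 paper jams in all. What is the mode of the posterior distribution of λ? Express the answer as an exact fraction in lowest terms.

Total count 201 over total exposure 27 days.
The Gamma prior is conjugate for the Poisson rate, so λ | data ~ Gamma(7+201, 2+27) = Gamma(208, 29).
Posterior mode = (α'−1)/β' = 207/29.

207/29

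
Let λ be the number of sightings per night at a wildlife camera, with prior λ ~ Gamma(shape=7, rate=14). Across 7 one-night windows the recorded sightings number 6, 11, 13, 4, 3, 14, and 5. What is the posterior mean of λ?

3

Total count: 6 + 11 + 13 + 4 + 3 + 14 + 5 = 56.
Total exposure: 7 nights.
By Gamma–Poisson conjugacy, the posterior is Gamma(α + Σx, β + Σt) = Gamma(7 + 56, 14 + 7) = Gamma(63, 21).
Posterior mean = α'/β' = 63/21 = 3.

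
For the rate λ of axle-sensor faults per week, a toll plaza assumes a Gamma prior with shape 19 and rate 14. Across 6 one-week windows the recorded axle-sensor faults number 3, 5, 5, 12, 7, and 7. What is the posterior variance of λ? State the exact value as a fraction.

Total count: 3 + 5 + 5 + 12 + 7 + 7 = 39.
Total exposure: 6 weeks.
By Gamma–Poisson conjugacy, the posterior is Gamma(α + Σx, β + Σt) = Gamma(19 + 39, 14 + 6) = Gamma(58, 20).
Posterior variance = α'/β'² = 58/400 = 29/200.

29/200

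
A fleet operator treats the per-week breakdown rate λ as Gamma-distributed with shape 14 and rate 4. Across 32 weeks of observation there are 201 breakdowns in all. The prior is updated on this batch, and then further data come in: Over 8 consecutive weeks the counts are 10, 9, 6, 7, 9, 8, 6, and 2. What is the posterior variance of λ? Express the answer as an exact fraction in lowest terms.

Total count 201 over total exposure 32 weeks.
After the first batch: Gamma(14 + 201, 4 + 32) = Gamma(215, 36).
Total count: 10 + 9 + 6 + 7 + 9 + 8 + 6 + 2 = 57.
Total exposure: 8 weeks.
After the second batch: Gamma(215 + 57, 36 + 8) = Gamma(272, 44).
Posterior variance = α'/β'² = 272/1936 = 17/121.

17/121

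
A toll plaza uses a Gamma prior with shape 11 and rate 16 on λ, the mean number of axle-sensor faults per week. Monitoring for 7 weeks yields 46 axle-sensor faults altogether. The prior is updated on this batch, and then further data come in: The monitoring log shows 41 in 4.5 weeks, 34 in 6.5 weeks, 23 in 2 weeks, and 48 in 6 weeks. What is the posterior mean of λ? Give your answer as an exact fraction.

29/6

Total count 46 over total exposure 7 weeks.
After the first batch: Gamma(11 + 46, 16 + 7) = Gamma(57, 23).
Total count: 41 + 34 + 23 + 48 = 146.
Total exposure: 4.5 + 6.5 + 2 + 6 = 19 weeks.
After the second batch: Gamma(57 + 146, 23 + 19) = Gamma(203, 42).
Posterior mean = α'/β' = 203/42 = 29/6.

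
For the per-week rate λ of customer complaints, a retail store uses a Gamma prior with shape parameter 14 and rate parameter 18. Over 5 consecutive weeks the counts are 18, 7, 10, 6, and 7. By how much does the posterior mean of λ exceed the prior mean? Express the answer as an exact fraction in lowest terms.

397/207

Total count: 18 + 7 + 10 + 6 + 7 = 48.
Total exposure: 5 weeks.
Gamma(α, β) with Poisson data over total exposure Σt gives posterior Gamma(α+Σx, β+Σt) = Gamma(62, 23).
Posterior mean = 62/23 = 62/23; prior mean = 14/18 = 7/9. Difference = 62/23 − 7/9 = 397/207.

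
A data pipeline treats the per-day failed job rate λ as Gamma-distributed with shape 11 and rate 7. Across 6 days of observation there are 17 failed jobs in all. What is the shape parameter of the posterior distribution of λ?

28

Total count 17 over total exposure 6 days.
Conjugate update: add total count to the shape and total exposure to the rate, giving Gamma(28, 13).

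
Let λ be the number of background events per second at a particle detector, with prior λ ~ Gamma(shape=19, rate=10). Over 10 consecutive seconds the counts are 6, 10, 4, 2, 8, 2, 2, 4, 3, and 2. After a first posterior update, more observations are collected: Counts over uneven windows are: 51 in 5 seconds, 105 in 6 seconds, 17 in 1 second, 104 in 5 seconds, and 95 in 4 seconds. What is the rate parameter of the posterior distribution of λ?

41

Total count: 6 + 10 + 4 + 2 + 8 + 2 + 2 + 4 + 3 + 2 = 43.
Total exposure: 10 seconds.
After the first batch: Gamma(19 + 43, 10 + 10) = Gamma(62, 20).
Total count: 51 + 105 + 17 + 104 + 95 = 372.
Total exposure: 5 + 6 + 1 + 5 + 4 = 21 seconds.
After the second batch: Gamma(62 + 372, 20 + 21) = Gamma(434, 41).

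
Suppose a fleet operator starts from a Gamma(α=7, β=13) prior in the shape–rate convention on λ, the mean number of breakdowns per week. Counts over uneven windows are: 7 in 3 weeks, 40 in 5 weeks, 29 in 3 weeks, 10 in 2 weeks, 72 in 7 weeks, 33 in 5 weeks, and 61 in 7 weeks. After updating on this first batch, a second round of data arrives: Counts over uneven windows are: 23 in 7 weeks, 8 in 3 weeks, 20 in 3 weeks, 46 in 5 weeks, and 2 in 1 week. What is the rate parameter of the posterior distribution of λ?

Total count: 7 + 40 + 29 + 10 + 72 + 33 + 61 = 252.
Total exposure: 3 + 5 + 3 + 2 + 7 + 5 + 7 = 32 weeks.
After the first batch: Gamma(7 + 252, 13 + 32) = Gamma(259, 45).
Total count: 23 + 8 + 20 + 46 + 2 = 99.
Total exposure: 7 + 3 + 3 + 5 + 1 = 19 weeks.
After the second batch: Gamma(259 + 99, 45 + 19) = Gamma(358, 64).

64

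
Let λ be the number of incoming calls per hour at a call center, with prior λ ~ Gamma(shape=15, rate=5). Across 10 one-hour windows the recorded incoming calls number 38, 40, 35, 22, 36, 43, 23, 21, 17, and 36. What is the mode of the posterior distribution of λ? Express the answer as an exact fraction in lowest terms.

Total count: 38 + 40 + 35 + 22 + 36 + 43 + 23 + 21 + 17 + 36 = 311.
Total exposure: 10 hours.
Posterior: α' = 15 + 311 = 326, β' = 5 + 10 = 15.
Posterior mode = (α'−1)/β' = 325/15 = 65/3.

65/3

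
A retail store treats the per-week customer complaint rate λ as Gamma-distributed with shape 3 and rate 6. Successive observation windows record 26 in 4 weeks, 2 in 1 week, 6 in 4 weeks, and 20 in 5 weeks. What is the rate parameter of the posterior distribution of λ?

Total count: 26 + 2 + 6 + 20 = 54.
Total exposure: 4 + 1 + 4 + 5 = 14 weeks.
Gamma(α, β) with Poisson data over total exposure Σt gives posterior Gamma(α+Σx, β+Σt) = Gamma(57, 20).

20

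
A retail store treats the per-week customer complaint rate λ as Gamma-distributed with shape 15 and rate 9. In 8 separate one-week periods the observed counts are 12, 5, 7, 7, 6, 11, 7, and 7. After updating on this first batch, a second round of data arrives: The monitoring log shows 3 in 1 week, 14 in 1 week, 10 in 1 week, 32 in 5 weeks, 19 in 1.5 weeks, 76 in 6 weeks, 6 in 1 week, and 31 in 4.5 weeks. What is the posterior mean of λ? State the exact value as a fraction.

134/19

Total count: 12 + 5 + 7 + 7 + 6 + 11 + 7 + 7 = 62.
Total exposure: 8 weeks.
After the first batch: Gamma(15 + 62, 9 + 8) = Gamma(77, 17).
Total count: 3 + 14 + 10 + 32 + 19 + 76 + 6 + 31 = 191.
Total exposure: 1 + 1 + 1 + 5 + 1.5 + 6 + 1 + 4.5 = 21 weeks.
After the second batch: Gamma(77 + 191, 17 + 21) = Gamma(268, 38).
Posterior mean = α'/β' = 268/38 = 134/19.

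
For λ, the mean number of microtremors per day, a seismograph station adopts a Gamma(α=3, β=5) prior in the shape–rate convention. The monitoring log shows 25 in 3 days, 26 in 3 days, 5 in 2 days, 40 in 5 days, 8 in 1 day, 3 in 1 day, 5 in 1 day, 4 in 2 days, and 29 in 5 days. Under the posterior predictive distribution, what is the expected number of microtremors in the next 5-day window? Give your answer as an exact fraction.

185/7

Total count: 25 + 26 + 5 + 40 + 8 + 3 + 5 + 4 + 29 = 145.
Total exposure: 3 + 3 + 2 + 5 + 1 + 1 + 1 + 2 + 5 = 23 days.
Conjugate update: add total count to the shape and total exposure to the rate, giving Gamma(148, 28).
Predictive mean over a 5-day window = T·E[λ|data] = 5·148/28 = 185/7.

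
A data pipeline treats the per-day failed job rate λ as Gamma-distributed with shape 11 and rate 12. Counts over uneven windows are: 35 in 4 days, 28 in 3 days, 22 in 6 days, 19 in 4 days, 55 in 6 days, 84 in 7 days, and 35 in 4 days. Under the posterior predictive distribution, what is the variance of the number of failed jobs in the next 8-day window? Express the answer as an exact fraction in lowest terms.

Total count: 35 + 28 + 22 + 19 + 55 + 84 + 35 = 278.
Total exposure: 4 + 3 + 6 + 4 + 6 + 7 + 4 = 34 days.
By Gamma–Poisson conjugacy, the posterior is Gamma(α + Σx, β + Σt) = Gamma(11 + 278, 12 + 34) = Gamma(289, 46).
The posterior predictive for a window of length T is Negative Binomial with variance T·α'·(β'+T)/β'² = 8·289·54/2116 = 31212/529.

31212/529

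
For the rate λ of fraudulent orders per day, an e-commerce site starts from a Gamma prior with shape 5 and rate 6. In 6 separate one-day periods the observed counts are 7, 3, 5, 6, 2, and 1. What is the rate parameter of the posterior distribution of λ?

Total count: 7 + 3 + 5 + 6 + 2 + 1 = 24.
Total exposure: 6 days.
The Gamma prior is conjugate for the Poisson rate, so λ | data ~ Gamma(5+24, 6+6) = Gamma(29, 12).

12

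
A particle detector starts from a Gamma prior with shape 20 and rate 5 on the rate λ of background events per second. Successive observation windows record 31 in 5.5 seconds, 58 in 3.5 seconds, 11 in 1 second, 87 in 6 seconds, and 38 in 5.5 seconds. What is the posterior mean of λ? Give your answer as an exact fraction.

490/53

Total count: 31 + 58 + 11 + 87 + 38 = 225.
Total exposure: 5.5 + 3.5 + 1 + 6 + 5.5 = 21.5 seconds.
Conjugate update: add total count to the shape and total exposure to the rate, giving Gamma(245, 53/2).
Posterior mean = α'/β' = 245/(53/2) = 490/53.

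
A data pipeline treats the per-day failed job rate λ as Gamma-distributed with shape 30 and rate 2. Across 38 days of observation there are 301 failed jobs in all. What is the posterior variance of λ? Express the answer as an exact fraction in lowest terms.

331/1600

Total count 301 over total exposure 38 days.
Conjugate update: add total count to the shape and total exposure to the rate, giving Gamma(331, 40).
Posterior variance = α'/β'² = 331/1600.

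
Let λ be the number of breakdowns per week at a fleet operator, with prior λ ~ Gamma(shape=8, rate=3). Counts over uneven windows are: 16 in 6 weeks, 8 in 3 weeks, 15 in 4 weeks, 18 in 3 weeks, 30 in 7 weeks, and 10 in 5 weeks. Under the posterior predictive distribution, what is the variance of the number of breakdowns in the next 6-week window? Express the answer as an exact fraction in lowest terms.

23310/961

Total count: 16 + 8 + 15 + 18 + 30 + 10 = 97.
Total exposure: 6 + 3 + 4 + 3 + 7 + 5 = 28 weeks.
Posterior: α' = 8 + 97 = 105, β' = 3 + 28 = 31.
The posterior predictive for a window of length T is Negative Binomial with variance T·α'·(β'+T)/β'² = 6·105·37/961 = 23310/961.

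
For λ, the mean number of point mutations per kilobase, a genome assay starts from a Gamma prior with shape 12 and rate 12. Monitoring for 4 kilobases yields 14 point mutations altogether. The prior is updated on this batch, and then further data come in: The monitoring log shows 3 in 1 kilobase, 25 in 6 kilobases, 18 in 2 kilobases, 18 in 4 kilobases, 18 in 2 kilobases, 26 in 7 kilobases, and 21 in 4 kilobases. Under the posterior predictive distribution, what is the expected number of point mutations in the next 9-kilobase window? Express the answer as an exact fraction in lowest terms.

465/14

Total count 14 over total exposure 4 kilobases.
After the first batch: Gamma(12 + 14, 12 + 4) = Gamma(26, 16).
Total count: 3 + 25 + 18 + 18 + 18 + 26 + 21 = 129.
Total exposure: 1 + 6 + 2 + 4 + 2 + 7 + 4 = 26 kilobases.
After the second batch: Gamma(26 + 129, 16 + 26) = Gamma(155, 42).
Predictive mean over a 9-kilobase window = T·E[λ|data] = 9·155/42 = 465/14.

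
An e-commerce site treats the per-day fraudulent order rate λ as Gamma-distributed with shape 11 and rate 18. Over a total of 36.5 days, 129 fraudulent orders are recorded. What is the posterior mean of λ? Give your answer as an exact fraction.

280/109

Total count 129 over total exposure 36.5 days.
The Gamma prior is conjugate for the Poisson rate, so λ | data ~ Gamma(11+129, 18+36.5) = Gamma(140, 109/2).
Posterior mean = α'/β' = 140/(109/2) = 280/109.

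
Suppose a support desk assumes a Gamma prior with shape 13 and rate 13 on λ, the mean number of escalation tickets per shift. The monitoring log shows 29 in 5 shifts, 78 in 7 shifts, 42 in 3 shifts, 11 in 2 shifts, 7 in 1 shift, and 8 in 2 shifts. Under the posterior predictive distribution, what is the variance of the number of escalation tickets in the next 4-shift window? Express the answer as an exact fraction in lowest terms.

Total count: 29 + 78 + 42 + 11 + 7 + 8 = 175.
Total exposure: 5 + 7 + 3 + 2 + 1 + 2 = 20 shifts.
Posterior: α' = 13 + 175 = 188, β' = 13 + 20 = 33.
The posterior predictive for a window of length T is Negative Binomial with variance T·α'·(β'+T)/β'² = 4·188·37/1089 = 27824/1089.

27824/1089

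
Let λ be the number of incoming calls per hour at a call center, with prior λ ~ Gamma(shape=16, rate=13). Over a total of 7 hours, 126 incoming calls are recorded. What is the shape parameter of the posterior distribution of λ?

142

Total count 126 over total exposure 7 hours.
The Gamma prior is conjugate for the Poisson rate, so λ | data ~ Gamma(16+126, 13+7) = Gamma(142, 20).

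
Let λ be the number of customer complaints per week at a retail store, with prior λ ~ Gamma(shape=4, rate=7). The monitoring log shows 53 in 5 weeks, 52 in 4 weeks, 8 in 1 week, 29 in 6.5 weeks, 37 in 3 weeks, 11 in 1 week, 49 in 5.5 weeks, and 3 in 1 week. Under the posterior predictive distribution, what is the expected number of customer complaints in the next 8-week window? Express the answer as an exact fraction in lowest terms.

984/17

Total count: 53 + 52 + 8 + 29 + 37 + 11 + 49 + 3 = 242.
Total exposure: 5 + 4 + 1 + 6.5 + 3 + 1 + 5.5 + 1 = 27 weeks.
Gamma(α, β) with Poisson data over total exposure Σt gives posterior Gamma(α+Σx, β+Σt) = Gamma(246, 34).
Predictive mean over an 8-week window = T·E[λ|data] = 8·246/34 = 984/17.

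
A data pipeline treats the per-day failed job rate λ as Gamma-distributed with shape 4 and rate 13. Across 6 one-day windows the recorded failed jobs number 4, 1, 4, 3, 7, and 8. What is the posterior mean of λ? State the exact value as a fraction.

Total count: 4 + 1 + 4 + 3 + 7 + 8 = 27.
Total exposure: 6 days.
Conjugate update: add total count to the shape and total exposure to the rate, giving Gamma(31, 19).
Posterior mean = α'/β' = 31/19.

31/19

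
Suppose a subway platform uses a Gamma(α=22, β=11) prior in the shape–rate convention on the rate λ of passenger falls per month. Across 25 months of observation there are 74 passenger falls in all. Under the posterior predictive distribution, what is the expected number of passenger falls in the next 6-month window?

16

Total count 74 over total exposure 25 months.
Gamma(α, β) with Poisson data over total exposure Σt gives posterior Gamma(α+Σx, β+Σt) = Gamma(96, 36).
Predictive mean over a 6-month window = T·E[λ|data] = 6·96/36 = 16.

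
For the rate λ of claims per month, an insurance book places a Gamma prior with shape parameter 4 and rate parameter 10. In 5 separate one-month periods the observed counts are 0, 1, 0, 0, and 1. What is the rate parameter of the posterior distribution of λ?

Total count: 0 + 1 + 0 + 0 + 1 = 2.
Total exposure: 5 months.
Gamma(α, β) with Poisson data over total exposure Σt gives posterior Gamma(α+Σx, β+Σt) = Gamma(6, 15).

15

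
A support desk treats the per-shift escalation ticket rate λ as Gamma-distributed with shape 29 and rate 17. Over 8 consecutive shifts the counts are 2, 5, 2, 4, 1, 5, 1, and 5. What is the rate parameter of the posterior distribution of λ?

25

Total count: 2 + 5 + 2 + 4 + 1 + 5 + 1 + 5 = 25.
Total exposure: 8 shifts.
Posterior: α' = 29 + 25 = 54, β' = 17 + 8 = 25.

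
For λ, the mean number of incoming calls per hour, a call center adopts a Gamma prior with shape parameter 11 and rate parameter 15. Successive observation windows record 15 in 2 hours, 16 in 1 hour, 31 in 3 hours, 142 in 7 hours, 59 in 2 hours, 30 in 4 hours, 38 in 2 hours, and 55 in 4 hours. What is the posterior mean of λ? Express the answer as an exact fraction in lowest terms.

Total count: 15 + 16 + 31 + 142 + 59 + 30 + 38 + 55 = 386.
Total exposure: 2 + 1 + 3 + 7 + 2 + 4 + 2 + 4 = 25 hours.
Conjugate update: add total count to the shape and total exposure to the rate, giving Gamma(397, 40).
Posterior mean = α'/β' = 397/40.

397/40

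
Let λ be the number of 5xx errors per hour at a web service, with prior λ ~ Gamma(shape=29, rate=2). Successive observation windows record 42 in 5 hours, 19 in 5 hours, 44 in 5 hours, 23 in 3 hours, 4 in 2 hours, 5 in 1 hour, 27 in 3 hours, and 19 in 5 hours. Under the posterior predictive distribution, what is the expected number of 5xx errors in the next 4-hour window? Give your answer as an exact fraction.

Total count: 42 + 19 + 44 + 23 + 4 + 5 + 27 + 19 = 183.
Total exposure: 5 + 5 + 5 + 3 + 2 + 1 + 3 + 5 = 29 hours.
Posterior: α' = 29 + 183 = 212, β' = 2 + 29 = 31.
Predictive mean over a 4-hour window = T·E[λ|data] = 4·212/31 = 848/31.

848/31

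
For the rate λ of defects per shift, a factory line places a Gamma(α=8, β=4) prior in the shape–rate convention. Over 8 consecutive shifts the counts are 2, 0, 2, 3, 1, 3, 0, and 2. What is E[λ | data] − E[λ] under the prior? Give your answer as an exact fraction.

Total count: 2 + 0 + 2 + 3 + 1 + 3 + 0 + 2 = 13.
Total exposure: 8 shifts.
Posterior: α' = 8 + 13 = 21, β' = 4 + 8 = 12.
Posterior mean = 21/12 = 7/4; prior mean = 8/4 = 2. Difference = 7/4 − 2 = -1/4.

-1/4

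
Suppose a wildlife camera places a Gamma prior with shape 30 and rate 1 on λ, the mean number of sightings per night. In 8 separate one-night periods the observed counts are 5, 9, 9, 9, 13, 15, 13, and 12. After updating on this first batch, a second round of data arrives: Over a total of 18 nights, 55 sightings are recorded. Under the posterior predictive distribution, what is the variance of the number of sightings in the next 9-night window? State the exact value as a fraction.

Total count: 5 + 9 + 9 + 9 + 13 + 15 + 13 + 12 = 85.
Total exposure: 8 nights.
After the first batch: Gamma(30 + 85, 1 + 8) = Gamma(115, 9).
Total count 55 over total exposure 18 nights.
After the second batch: Gamma(115 + 55, 9 + 18) = Gamma(170, 27).
The posterior predictive for a window of length T is Negative Binomial with variance T·α'·(β'+T)/β'² = 9·170·36/729 = 680/9.

680/9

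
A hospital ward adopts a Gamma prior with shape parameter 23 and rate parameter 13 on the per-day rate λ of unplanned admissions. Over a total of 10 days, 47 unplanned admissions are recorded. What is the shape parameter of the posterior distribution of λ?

Total count 47 over total exposure 10 days.
Gamma(α, β) with Poisson data over total exposure Σt gives posterior Gamma(α+Σx, β+Σt) = Gamma(70, 23).

70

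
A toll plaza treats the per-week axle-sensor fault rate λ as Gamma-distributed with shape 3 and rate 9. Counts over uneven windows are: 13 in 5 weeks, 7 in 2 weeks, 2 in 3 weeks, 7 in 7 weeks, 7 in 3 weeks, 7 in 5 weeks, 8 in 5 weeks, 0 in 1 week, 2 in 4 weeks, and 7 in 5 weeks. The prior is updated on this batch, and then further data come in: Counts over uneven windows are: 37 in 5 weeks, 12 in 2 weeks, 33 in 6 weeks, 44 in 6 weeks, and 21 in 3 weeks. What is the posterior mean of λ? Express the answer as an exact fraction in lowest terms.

Total count: 13 + 7 + 2 + 7 + 7 + 7 + 8 + 0 + 2 + 7 = 60.
Total exposure: 5 + 2 + 3 + 7 + 3 + 5 + 5 + 1 + 4 + 5 = 40 weeks.
After the first batch: Gamma(3 + 60, 9 + 40) = Gamma(63, 49).
Total count: 37 + 12 + 33 + 44 + 21 = 147.
Total exposure: 5 + 2 + 6 + 6 + 3 = 22 weeks.
After the second batch: Gamma(63 + 147, 49 + 22) = Gamma(210, 71).
Posterior mean = α'/β' = 210/71.

210/71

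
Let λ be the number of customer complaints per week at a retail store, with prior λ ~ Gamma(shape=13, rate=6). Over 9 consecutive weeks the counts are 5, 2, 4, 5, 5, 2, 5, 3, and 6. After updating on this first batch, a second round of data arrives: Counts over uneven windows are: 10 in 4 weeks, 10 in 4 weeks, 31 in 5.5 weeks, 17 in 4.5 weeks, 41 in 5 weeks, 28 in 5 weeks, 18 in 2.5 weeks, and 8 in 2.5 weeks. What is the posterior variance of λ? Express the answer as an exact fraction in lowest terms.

Total count: 5 + 2 + 4 + 5 + 5 + 2 + 5 + 3 + 6 = 37.
Total exposure: 9 weeks.
After the first batch: Gamma(13 + 37, 6 + 9) = Gamma(50, 15).
Total count: 10 + 10 + 31 + 17 + 41 + 28 + 18 + 8 = 163.
Total exposure: 4 + 4 + 5.5 + 4.5 + 5 + 5 + 2.5 + 2.5 = 33 weeks.
After the second batch: Gamma(50 + 163, 15 + 33) = Gamma(213, 48).
Posterior variance = α'/β'² = 213/2304 = 71/768.

71/768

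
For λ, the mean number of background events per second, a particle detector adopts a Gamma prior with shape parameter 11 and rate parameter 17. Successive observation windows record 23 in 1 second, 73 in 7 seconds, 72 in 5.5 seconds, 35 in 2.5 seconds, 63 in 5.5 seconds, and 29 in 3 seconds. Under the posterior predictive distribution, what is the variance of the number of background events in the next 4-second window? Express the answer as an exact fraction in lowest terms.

Total count: 23 + 73 + 72 + 35 + 63 + 29 = 295.
Total exposure: 1 + 7 + 5.5 + 2.5 + 5.5 + 3 = 24.5 seconds.
The Gamma prior is conjugate for the Poisson rate, so λ | data ~ Gamma(11+295, 17+24.5) = Gamma(306, 83/2).
The posterior predictive for a window of length T is Negative Binomial with variance T·α'·(β'+T)/β'² = 4·306·(91/2)/(6889/4) = 222768/6889.

222768/6889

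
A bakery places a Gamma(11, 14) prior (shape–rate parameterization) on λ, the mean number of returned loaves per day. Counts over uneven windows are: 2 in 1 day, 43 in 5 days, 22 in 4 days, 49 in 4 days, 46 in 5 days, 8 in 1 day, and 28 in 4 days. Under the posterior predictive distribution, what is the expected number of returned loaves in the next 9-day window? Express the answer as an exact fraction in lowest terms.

Total count: 2 + 43 + 22 + 49 + 46 + 8 + 28 = 198.
Total exposure: 1 + 5 + 4 + 4 + 5 + 1 + 4 = 24 days.
The Gamma prior is conjugate for the Poisson rate, so λ | data ~ Gamma(11+198, 14+24) = Gamma(209, 38).
Predictive mean over a 9-day window = T·E[λ|data] = 9·209/38 = 99/2.

99/2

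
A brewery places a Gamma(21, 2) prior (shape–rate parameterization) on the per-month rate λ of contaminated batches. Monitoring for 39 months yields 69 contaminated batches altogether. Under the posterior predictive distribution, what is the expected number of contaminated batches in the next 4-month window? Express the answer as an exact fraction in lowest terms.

360/41

Total count 69 over total exposure 39 months.
Conjugate update: add total count to the shape and total exposure to the rate, giving Gamma(90, 41).
Predictive mean over a 4-month window = T·E[λ|data] = 4·90/41 = 360/41.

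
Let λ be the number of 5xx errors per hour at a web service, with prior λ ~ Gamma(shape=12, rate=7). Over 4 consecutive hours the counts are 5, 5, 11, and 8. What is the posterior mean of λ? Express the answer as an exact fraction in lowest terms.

41/11

Total count: 5 + 5 + 11 + 8 = 29.
Total exposure: 4 hours.
By Gamma–Poisson conjugacy, the posterior is Gamma(α + Σx, β + Σt) = Gamma(12 + 29, 7 + 4) = Gamma(41, 11).
Posterior mean = α'/β' = 41/11.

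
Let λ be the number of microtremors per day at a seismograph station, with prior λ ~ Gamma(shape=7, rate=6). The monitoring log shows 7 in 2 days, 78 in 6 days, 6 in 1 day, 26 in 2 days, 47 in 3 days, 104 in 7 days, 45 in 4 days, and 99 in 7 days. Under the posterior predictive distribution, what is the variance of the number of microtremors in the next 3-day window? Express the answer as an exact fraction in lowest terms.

51537/1444

Total count: 7 + 78 + 6 + 26 + 47 + 104 + 45 + 99 = 412.
Total exposure: 2 + 6 + 1 + 2 + 3 + 7 + 4 + 7 = 32 days.
By Gamma–Poisson conjugacy, the posterior is Gamma(α + Σx, β + Σt) = Gamma(7 + 412, 6 + 32) = Gamma(419, 38).
The posterior predictive for a window of length T is Negative Binomial with variance T·α'·(β'+T)/β'² = 3·419·41/1444 = 51537/1444.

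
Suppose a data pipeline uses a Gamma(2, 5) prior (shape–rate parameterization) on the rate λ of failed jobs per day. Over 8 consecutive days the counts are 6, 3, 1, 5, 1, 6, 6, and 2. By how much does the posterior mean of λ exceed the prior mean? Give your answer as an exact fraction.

134/65

Total count: 6 + 3 + 1 + 5 + 1 + 6 + 6 + 2 = 30.
Total exposure: 8 days.
Posterior: α' = 2 + 30 = 32, β' = 5 + 8 = 13.
Posterior mean = 32/13 = 32/13; prior mean = 2/5 = 2/5. Difference = 32/13 − 2/5 = 134/65.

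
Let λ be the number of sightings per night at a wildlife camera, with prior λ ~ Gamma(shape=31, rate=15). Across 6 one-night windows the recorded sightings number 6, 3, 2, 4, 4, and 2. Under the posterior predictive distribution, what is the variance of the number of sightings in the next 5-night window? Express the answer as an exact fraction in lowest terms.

Total count: 6 + 3 + 2 + 4 + 4 + 2 = 21.
Total exposure: 6 nights.
Conjugate update: add total count to the shape and total exposure to the rate, giving Gamma(52, 21).
The posterior predictive for a window of length T is Negative Binomial with variance T·α'·(β'+T)/β'² = 5·52·26/441 = 6760/441.

6760/441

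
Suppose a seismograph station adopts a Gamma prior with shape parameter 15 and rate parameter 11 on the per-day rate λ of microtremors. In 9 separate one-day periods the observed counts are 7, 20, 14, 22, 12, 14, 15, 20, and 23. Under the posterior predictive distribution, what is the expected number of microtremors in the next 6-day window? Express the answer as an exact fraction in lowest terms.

Total count: 7 + 20 + 14 + 22 + 12 + 14 + 15 + 20 + 23 = 147.
Total exposure: 9 days.
Gamma(α, β) with Poisson data over total exposure Σt gives posterior Gamma(α+Σx, β+Σt) = Gamma(162, 20).
Predictive mean over a 6-day window = T·E[λ|data] = 6·162/20 = 243/5.

243/5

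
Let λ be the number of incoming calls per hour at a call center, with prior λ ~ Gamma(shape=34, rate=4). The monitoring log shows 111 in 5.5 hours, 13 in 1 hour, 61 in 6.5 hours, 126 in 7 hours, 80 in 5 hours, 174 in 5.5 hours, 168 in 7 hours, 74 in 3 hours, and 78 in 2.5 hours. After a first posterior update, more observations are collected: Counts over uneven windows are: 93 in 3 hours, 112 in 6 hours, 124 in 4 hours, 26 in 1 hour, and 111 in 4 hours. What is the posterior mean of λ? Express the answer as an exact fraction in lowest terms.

Total count: 111 + 13 + 61 + 126 + 80 + 174 + 168 + 74 + 78 = 885.
Total exposure: 5.5 + 1 + 6.5 + 7 + 5 + 5.5 + 7 + 3 + 2.5 = 43 hours.
After the first batch: Gamma(34 + 885, 4 + 43) = Gamma(919, 47).
Total count: 93 + 112 + 124 + 26 + 111 = 466.
Total exposure: 3 + 6 + 4 + 1 + 4 = 18 hours.
After the second batch: Gamma(919 + 466, 47 + 18) = Gamma(1385, 65).
Posterior mean = α'/β' = 1385/65 = 277/13.

277/13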